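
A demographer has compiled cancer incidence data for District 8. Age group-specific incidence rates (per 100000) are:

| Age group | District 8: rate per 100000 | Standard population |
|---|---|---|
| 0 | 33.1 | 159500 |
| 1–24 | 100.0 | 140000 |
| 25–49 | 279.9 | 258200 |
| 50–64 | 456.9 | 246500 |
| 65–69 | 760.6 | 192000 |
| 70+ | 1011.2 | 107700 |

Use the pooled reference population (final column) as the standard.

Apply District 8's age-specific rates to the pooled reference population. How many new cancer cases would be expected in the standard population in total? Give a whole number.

4591

Expected new cancer cases = Σ (standard pop × age-specific rate ÷ 100000)
= 159500×33.1/100000 + 140000×100.0/100000 + 258200×279.9/100000 + 246500×456.9/100000 + 192000×760.6/100000 + 107700×1011.2/100000
= 52.79 + 140.00 + 722.70 + 1126.26 + 1460.35 + 1089.06 = 4591.17.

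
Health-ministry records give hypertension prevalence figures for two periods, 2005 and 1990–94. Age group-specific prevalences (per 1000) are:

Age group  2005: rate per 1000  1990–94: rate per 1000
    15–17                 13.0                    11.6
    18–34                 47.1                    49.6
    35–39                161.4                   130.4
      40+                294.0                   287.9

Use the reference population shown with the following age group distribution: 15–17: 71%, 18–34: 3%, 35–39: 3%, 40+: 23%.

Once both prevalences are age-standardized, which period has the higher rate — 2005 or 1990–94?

2005

Standard weights: 0.71, 0.03, 0.03, 0.23.
2005: 0.7100×13.0 + 0.0300×47.1 + 0.0300×161.4 + 0.2300×294.0 = 83.1050 per 1000.
1990–94: 0.7100×11.6 + 0.0300×49.6 + 0.0300×130.4 + 0.2300×287.9 = 79.8530 per 1000.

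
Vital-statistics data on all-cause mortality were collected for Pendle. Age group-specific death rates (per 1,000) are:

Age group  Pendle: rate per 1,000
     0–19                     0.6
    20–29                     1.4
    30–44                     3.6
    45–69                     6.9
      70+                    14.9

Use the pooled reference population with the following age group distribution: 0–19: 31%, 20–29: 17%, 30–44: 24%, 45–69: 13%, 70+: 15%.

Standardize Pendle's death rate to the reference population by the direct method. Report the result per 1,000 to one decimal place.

4.4

Standard weights: 0.31, 0.17, 0.24, 0.13, 0.15.
Standardized rate: 0.3100×0.6 + 0.1700×1.4 + 0.2400×3.6 + 0.1300×6.9 + 0.1500×14.9 = 4.4200 per 1,000.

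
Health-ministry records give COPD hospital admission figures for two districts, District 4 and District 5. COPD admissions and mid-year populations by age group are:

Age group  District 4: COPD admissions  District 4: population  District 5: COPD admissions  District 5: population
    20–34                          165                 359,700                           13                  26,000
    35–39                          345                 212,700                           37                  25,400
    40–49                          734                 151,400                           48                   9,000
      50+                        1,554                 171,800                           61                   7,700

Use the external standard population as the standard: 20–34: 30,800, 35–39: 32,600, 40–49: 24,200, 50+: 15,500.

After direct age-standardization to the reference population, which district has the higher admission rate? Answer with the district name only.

Age-specific rates per 10,000 for District 4: 4.59, 16.22, 48.48, 90.45.
For District 5: 5.00, 14.57, 53.33, 79.22.
Standard total = 103,100; weights = 0.2987, 0.3162, 0.2347, 0.1503.
District 4: 0.2987×4.59 + 0.3162×16.22 + 0.2347×48.48 + 0.1503×90.45 = 31.4775 per 10,000.
District 5: 0.2987×5.00 + 0.3162×14.57 + 0.2347×53.33 + 0.1503×79.22 = 30.5283 per 10,000.

District 4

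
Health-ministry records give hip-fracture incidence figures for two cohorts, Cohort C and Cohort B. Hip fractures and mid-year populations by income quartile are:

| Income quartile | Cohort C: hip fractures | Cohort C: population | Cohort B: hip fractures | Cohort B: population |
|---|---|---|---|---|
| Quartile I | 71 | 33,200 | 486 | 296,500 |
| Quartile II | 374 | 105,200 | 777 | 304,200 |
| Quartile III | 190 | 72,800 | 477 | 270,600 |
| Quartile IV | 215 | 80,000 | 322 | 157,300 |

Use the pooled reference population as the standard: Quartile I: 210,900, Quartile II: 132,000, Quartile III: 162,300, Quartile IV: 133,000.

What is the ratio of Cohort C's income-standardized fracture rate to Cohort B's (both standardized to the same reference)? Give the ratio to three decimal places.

1.371

Income-specific rates per 100,000 for Cohort C: 213.86, 355.51, 260.99, 268.75.
For Cohort B: 163.91, 255.42, 176.27, 204.70.
Standard total = 638,200; weights = 0.3305, 0.2068, 0.2543, 0.2084.
Cohort C: 0.3305×213.86 + 0.2068×355.51 + 0.2543×260.99 + 0.2084×268.75 = 266.5812 per 100,000.
Cohort B: 0.3305×163.91 + 0.2068×255.42 + 0.2543×176.27 + 0.2084×204.70 = 194.4848 per 100,000.
Ratio = 266.5812 ÷ 194.4848 = 1.37070.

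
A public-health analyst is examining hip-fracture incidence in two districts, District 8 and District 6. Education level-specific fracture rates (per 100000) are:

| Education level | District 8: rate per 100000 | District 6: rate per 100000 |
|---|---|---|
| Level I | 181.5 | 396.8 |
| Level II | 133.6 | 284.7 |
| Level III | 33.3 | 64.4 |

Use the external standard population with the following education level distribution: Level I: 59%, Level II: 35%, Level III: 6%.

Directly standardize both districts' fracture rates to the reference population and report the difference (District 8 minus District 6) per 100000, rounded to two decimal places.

-181.78

Standard weights: 0.59, 0.35, 0.06.
District 8: 0.5900×181.5 + 0.3500×133.6 + 0.0600×33.3 = 155.8430 per 100000.
District 6: 0.5900×396.8 + 0.3500×284.7 + 0.0600×64.4 = 337.6210 per 100000.
Difference = 155.8430 − 337.6210 = -181.7780.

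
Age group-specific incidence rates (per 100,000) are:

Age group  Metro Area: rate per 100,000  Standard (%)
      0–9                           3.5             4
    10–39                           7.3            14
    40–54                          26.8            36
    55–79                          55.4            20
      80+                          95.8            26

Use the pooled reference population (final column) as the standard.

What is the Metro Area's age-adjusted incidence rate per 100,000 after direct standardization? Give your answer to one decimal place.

Standard weights: 0.04, 0.14, 0.36, 0.20, 0.26.
Standardized rate: 0.0400×3.5 + 0.1400×7.3 + 0.3600×26.8 + 0.2000×55.4 + 0.2600×95.8 = 46.7980 per 100,000.

46.8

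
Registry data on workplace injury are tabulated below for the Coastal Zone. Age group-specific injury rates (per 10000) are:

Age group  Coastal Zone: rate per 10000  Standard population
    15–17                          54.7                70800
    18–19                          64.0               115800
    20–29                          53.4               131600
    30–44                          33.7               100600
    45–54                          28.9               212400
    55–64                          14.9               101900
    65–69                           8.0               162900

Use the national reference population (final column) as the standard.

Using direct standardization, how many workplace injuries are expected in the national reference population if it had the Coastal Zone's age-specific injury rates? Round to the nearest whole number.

3066

Expected workplace injuries = Σ (standard pop × age-specific rate ÷ 10000)
= 70800×54.7/10000 + 115800×64.0/10000 + 131600×53.4/10000 + 100600×33.7/10000 + 212400×28.9/10000 + 101900×14.9/10000 + 162900×8.0/10000
= 387.28 + 741.12 + 702.74 + 339.02 + 613.84 + 151.83 + 130.32 = 3066.15.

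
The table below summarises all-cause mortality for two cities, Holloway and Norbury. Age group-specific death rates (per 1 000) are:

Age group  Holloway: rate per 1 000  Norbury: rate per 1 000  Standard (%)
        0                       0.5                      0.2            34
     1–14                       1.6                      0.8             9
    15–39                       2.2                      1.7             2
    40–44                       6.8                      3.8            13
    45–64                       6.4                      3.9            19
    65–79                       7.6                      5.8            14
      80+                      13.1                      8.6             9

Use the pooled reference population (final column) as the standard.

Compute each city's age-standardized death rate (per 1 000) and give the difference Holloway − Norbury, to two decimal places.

Standard weights: 0.34, 0.09, 0.02, 0.13, 0.19, 0.14, 0.09.
Holloway: 0.3400×0.5 + 0.0900×1.6 + 0.0200×2.2 + 0.1300×6.8 + 0.1900×6.4 + 0.1400×7.6 + 0.0900×13.1 = 4.7010 per 1 000.
Norbury: 0.3400×0.2 + 0.0900×0.8 + 0.0200×1.7 + 0.1300×3.8 + 0.1900×3.9 + 0.1400×5.8 + 0.0900×8.6 = 2.9950 per 1 000.
Difference = 4.7010 − 2.9950 = 1.7060.

1.71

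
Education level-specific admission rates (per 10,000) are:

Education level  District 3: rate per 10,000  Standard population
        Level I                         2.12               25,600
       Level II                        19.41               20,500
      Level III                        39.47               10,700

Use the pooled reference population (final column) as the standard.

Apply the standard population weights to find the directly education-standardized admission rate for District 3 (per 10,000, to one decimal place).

15.4

Standard total = 56,800; weights = 0.4507, 0.3609, 0.1884.
Standardized rate: 0.4507×2.12 + 0.3609×19.41 + 0.1884×39.47 = 15.3962 per 10,000.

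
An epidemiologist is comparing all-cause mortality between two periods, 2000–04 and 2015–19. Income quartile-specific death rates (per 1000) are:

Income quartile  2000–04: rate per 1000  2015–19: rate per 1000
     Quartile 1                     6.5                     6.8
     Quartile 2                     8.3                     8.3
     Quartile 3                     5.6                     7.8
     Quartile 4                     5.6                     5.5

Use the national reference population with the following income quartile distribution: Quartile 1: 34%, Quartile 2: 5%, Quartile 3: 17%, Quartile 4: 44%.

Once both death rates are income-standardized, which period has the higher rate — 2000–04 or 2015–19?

2015–19

Standard weights: 0.34, 0.05, 0.17, 0.44.
2000–04: 0.3400×6.5 + 0.0500×8.3 + 0.1700×5.6 + 0.4400×5.6 = 6.0410 per 1000.
2015–19: 0.3400×6.8 + 0.0500×8.3 + 0.1700×7.8 + 0.4400×5.5 = 6.4730 per 1000.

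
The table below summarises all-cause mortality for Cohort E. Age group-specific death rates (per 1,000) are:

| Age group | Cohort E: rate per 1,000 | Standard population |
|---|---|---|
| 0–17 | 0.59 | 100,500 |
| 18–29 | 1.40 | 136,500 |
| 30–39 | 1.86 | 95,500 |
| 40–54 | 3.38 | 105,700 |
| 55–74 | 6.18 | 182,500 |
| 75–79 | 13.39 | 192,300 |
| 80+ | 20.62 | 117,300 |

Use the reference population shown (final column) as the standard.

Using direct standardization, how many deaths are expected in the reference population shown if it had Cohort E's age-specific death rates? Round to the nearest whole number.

Expected deaths = Σ (standard pop × age-specific rate ÷ 1,000)
= 100,500×0.59/1,000 + 136,500×1.40/1,000 + 95,500×1.86/1,000 + 105,700×3.38/1,000 + 182,500×6.18/1,000 + 192,300×13.39/1,000 + 117,300×20.62/1,000
= 59.30 + 191.10 + 177.63 + 357.27 + 1127.85 + 2574.90 + 2418.73 = 6906.76.

6907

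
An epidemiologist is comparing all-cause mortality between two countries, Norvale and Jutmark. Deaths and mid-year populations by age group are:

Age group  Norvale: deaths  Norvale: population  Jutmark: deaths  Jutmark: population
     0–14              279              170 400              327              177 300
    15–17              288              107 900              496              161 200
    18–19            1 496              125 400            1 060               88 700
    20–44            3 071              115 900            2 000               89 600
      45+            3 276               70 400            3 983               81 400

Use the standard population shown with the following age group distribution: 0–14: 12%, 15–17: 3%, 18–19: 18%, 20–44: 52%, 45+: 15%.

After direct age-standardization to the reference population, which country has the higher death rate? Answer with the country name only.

Norvale

Age-specific rates per 100 000 for Norvale: 163.73, 266.91, 1192.98, 2649.70, 4653.41.
For Jutmark: 184.43, 307.69, 1195.04, 2232.14, 4893.12.
Standard weights: 0.12, 0.03, 0.18, 0.52, 0.15.
Norvale: 0.1200×163.73 + 0.0300×266.91 + 0.1800×1192.98 + 0.5200×2649.70 + 0.1500×4653.41 = 2318.2465 per 100 000.
Jutmark: 0.1200×184.43 + 0.0300×307.69 + 0.1800×1195.04 + 0.5200×2232.14 + 0.1500×4893.12 = 2141.1522 per 100 000.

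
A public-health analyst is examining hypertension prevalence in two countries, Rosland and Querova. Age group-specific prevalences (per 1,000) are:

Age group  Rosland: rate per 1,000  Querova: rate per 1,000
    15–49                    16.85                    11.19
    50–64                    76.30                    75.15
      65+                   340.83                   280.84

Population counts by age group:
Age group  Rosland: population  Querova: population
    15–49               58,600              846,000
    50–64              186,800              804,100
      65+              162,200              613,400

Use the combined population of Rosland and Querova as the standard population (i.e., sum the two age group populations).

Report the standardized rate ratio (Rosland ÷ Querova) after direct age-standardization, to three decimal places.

1.175

Combined standard total = 2,671,100; weights = 0.3387, 0.3710, 0.2904.
Rosland: 0.3387×16.85 + 0.3710×76.30 + 0.2904×340.83 = 132.9774 per 1,000.
Querova: 0.3387×11.19 + 0.3710×75.15 + 0.2904×280.84 = 113.2148 per 1,000.
Ratio = 132.9774 ÷ 113.2148 = 1.17456.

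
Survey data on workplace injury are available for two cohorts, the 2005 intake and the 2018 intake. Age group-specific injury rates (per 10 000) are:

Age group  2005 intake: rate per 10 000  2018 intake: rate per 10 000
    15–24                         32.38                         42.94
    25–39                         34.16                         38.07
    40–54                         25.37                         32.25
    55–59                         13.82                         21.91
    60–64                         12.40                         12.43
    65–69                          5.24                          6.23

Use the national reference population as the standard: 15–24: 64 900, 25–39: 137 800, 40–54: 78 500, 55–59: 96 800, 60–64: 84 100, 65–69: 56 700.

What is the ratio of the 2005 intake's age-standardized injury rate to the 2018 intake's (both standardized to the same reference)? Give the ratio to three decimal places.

Standard total = 518 800; weights = 0.1251, 0.2656, 0.1513, 0.1866, 0.1621, 0.1093.
The 2005 intake: 0.1251×32.38 + 0.2656×34.16 + 0.1513×25.37 + 0.1866×13.82 + 0.1621×12.40 + 0.1093×5.24 = 22.1241 per 10 000.
The 2018 intake: 0.1251×42.94 + 0.2656×38.07 + 0.1513×32.25 + 0.1866×21.91 + 0.1621×12.43 + 0.1093×6.23 = 27.1472 per 10 000.
Ratio = 22.1241 ÷ 27.1472 = 0.81497.

0.815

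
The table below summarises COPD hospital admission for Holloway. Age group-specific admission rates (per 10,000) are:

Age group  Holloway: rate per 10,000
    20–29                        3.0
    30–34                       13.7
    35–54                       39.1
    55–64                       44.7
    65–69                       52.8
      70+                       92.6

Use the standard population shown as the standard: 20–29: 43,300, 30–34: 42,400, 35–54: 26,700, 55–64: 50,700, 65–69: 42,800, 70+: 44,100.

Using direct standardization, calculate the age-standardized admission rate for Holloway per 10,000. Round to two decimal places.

Standard total = 250,000; weights = 0.1732, 0.1696, 0.1068, 0.2028, 0.1712, 0.1764.
Standardized rate: 0.1732×3.0 + 0.1696×13.7 + 0.1068×39.1 + 0.2028×44.7 + 0.1712×52.8 + 0.1764×92.6 = 41.4582 per 10,000.

41.46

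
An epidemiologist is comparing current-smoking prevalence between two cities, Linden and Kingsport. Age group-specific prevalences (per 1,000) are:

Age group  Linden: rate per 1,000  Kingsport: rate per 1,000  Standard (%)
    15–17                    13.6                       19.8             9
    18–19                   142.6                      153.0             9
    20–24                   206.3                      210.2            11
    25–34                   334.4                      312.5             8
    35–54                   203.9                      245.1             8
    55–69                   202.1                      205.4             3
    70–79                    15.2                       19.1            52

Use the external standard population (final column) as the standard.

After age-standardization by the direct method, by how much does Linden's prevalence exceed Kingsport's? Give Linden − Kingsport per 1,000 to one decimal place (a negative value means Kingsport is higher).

Standard weights: 0.09, 0.09, 0.11, 0.08, 0.08, 0.03, 0.52.
Linden: 0.0900×13.6 + 0.0900×142.6 + 0.1100×206.3 + 0.0800×334.4 + 0.0800×203.9 + 0.0300×202.1 + 0.5200×15.2 = 93.7820 per 1,000.
Kingsport: 0.0900×19.8 + 0.0900×153.0 + 0.1100×210.2 + 0.0800×312.5 + 0.0800×245.1 + 0.0300×205.4 + 0.5200×19.1 = 99.3760 per 1,000.
Difference = 93.7820 − 99.3760 = -5.5940.

-5.6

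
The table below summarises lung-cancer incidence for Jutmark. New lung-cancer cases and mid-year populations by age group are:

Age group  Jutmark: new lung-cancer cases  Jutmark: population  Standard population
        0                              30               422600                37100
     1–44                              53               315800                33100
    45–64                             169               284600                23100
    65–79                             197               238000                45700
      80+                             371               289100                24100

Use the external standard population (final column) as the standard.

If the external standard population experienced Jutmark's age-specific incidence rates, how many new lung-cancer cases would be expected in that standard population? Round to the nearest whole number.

Age-specific rates per 100000 for Jutmark: 7.10, 16.78, 59.38, 82.77, 128.33.
Expected new lung-cancer cases = Σ (standard pop × age-specific rate ÷ 100000)
= 37100×7.10/100000 + 33100×16.78/100000 + 23100×59.38/100000 + 45700×82.77/100000 + 24100×128.33/100000
= 2.63 + 5.56 + 13.72 + 37.83 + 30.93 = 90.66.

91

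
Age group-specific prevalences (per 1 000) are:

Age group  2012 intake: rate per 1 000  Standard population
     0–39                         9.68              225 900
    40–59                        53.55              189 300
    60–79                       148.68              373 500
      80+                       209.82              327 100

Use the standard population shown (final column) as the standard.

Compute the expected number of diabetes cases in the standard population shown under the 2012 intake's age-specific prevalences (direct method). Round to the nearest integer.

Expected diabetes cases = Σ (standard pop × age-specific rate ÷ 1 000)
= 225 900×9.68/1 000 + 189 300×53.55/1 000 + 373 500×148.68/1 000 + 327 100×209.82/1 000
= 2186.71 + 10137.01 + 55531.98 + 68632.12 = 136487.83.

136488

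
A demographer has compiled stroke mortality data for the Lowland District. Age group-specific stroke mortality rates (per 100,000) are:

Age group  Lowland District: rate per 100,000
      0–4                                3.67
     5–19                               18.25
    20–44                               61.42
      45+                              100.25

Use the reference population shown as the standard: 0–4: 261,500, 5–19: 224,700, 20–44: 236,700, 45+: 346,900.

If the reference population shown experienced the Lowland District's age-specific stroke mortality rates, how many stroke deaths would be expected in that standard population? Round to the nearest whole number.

544

Expected stroke deaths = Σ (standard pop × age-specific rate ÷ 100,000)
= 261,500×3.67/100,000 + 224,700×18.25/100,000 + 236,700×61.42/100,000 + 346,900×100.25/100,000
= 9.60 + 41.01 + 145.38 + 347.77 = 543.75.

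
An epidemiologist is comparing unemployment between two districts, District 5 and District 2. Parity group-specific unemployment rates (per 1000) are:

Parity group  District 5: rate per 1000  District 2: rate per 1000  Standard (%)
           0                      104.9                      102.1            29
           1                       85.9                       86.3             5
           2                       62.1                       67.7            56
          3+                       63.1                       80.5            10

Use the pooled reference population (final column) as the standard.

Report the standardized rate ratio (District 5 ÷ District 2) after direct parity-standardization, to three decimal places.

0.949

Standard weights: 0.29, 0.05, 0.56, 0.10.
District 5: 0.2900×104.9 + 0.0500×85.9 + 0.5600×62.1 + 0.1000×63.1 = 75.8020 per 1000.
District 2: 0.2900×102.1 + 0.0500×86.3 + 0.5600×67.7 + 0.1000×80.5 = 79.8860 per 1000.
Ratio = 75.8020 ÷ 79.8860 = 0.94888.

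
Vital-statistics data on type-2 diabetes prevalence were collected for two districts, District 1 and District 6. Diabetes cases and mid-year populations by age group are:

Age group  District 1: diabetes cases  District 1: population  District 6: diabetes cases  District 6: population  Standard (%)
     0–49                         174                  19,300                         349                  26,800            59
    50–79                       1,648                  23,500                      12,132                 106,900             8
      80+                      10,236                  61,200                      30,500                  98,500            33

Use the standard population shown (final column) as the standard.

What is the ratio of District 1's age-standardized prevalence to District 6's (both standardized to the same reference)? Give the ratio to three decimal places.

Age-specific rates per 1,000 for District 1: 9.016, 70.128, 167.255.
For District 6: 13.022, 113.489, 309.645.
Standard weights: 0.59, 0.08, 0.33.
District 1: 0.5900×9.016 + 0.0800×70.128 + 0.3300×167.255 = 66.1235 per 1,000.
District 6: 0.5900×13.022 + 0.0800×113.489 + 0.3300×309.645 = 118.9451 per 1,000.
Ratio = 66.1235 ÷ 118.9451 = 0.55592.

0.556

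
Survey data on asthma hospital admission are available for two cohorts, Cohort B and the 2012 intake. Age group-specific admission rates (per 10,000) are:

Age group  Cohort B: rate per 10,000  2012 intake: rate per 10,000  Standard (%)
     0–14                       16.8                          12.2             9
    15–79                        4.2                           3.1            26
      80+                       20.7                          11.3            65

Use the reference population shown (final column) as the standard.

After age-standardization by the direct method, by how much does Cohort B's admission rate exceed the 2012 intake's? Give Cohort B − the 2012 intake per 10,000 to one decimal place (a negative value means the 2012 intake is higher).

Standard weights: 0.09, 0.26, 0.65.
Cohort B: 0.0900×16.8 + 0.2600×4.2 + 0.6500×20.7 = 16.0590 per 10,000.
The 2012 intake: 0.0900×12.2 + 0.2600×3.1 + 0.6500×11.3 = 9.2490 per 10,000.
Difference = 16.0590 − 9.2490 = 6.8100.

6.8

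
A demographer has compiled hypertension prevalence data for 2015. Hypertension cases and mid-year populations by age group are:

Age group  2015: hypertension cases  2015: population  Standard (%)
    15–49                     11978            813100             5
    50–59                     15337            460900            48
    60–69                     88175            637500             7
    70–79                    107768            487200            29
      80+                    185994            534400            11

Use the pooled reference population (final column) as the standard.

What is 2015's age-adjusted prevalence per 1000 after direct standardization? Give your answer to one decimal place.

128.8

Age-specific rates per 1000 for 2015: 14.731, 33.276, 138.314, 221.199, 348.043.
Standard weights: 0.05, 0.48, 0.07, 0.29, 0.11.
Standardized rate: 0.0500×14.731 + 0.4800×33.276 + 0.0700×138.314 + 0.2900×221.199 + 0.1100×348.043 = 128.8234 per 1000.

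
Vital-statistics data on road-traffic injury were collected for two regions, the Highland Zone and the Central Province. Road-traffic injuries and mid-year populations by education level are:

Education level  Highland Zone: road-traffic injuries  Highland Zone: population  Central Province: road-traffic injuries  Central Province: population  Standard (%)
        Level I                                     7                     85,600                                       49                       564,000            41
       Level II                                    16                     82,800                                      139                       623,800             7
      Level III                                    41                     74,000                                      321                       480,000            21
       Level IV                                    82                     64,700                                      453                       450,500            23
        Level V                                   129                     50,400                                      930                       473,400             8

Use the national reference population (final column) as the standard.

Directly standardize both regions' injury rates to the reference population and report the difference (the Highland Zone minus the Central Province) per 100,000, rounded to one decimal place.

8.0

Education-specific rates per 100,000 for the Highland Zone: 8.18, 19.32, 55.41, 126.74, 255.95.
For the Central Province: 8.69, 22.28, 66.88, 100.55, 196.45.
Standard weights: 0.41, 0.07, 0.21, 0.23, 0.08.
The Highland Zone: 0.4100×8.18 + 0.0700×19.32 + 0.2100×55.41 + 0.2300×126.74 + 0.0800×255.95 = 65.9667 per 100,000.
The Central Province: 0.4100×8.69 + 0.0700×22.28 + 0.2100×66.88 + 0.2300×100.55 + 0.0800×196.45 = 58.0093 per 100,000.
Difference = 65.9667 − 58.0093 = 7.9574.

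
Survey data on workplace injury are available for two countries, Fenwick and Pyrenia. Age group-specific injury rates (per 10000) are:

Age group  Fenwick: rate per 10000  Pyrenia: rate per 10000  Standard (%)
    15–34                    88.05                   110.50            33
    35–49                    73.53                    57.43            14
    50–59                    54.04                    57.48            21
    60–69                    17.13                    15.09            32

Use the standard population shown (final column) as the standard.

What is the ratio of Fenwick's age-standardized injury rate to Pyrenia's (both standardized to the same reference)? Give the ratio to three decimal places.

0.915

Standard weights: 0.33, 0.14, 0.21, 0.32.
Fenwick: 0.3300×88.05 + 0.1400×73.53 + 0.2100×54.04 + 0.3200×17.13 = 56.1807 per 10000.
Pyrenia: 0.3300×110.50 + 0.1400×57.43 + 0.2100×57.48 + 0.3200×15.09 = 61.4048 per 10000.
Ratio = 56.1807 ÷ 61.4048 = 0.91492.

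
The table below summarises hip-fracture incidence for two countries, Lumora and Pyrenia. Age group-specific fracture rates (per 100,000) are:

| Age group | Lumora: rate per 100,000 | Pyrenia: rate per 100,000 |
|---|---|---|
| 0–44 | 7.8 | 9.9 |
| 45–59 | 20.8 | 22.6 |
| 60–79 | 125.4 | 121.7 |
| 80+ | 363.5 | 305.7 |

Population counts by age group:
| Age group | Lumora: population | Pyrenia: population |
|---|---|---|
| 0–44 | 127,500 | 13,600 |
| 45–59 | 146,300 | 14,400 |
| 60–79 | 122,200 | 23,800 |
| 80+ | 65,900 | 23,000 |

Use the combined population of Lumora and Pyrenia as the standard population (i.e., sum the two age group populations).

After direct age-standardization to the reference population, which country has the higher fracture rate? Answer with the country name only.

Combined standard total = 536,700; weights = 0.2629, 0.2994, 0.2720, 0.1656.
Lumora: 0.2629×7.8 + 0.2994×20.8 + 0.2720×125.4 + 0.1656×363.5 = 102.6024 per 100,000.
Pyrenia: 0.2629×9.9 + 0.2994×22.6 + 0.2720×121.7 + 0.1656×305.7 = 93.1128 per 100,000.
The crude rates (93.78 vs 138.87) would put Pyrenia higher, but that reflects its age composition; once standardized to a common age structure, Lumora has the higher underlying rate.

Lumora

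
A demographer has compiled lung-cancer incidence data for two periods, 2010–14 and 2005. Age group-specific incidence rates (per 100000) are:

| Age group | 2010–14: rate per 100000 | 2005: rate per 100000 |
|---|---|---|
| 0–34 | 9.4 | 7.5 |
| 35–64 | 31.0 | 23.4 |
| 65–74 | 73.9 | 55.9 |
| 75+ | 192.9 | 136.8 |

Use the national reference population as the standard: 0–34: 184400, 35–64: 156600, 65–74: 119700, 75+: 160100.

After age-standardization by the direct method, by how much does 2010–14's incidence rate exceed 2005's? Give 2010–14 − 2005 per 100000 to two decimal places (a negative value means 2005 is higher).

Standard total = 620800; weights = 0.2970, 0.2523, 0.1928, 0.2579.
2010–14: 0.2970×9.4 + 0.2523×31.0 + 0.1928×73.9 + 0.2579×192.9 = 74.6087 per 100000.
2005: 0.2970×7.5 + 0.2523×23.4 + 0.1928×55.9 + 0.2579×136.8 = 54.1887 per 100000.
Difference = 74.6087 − 54.1887 = 20.4200.

20.42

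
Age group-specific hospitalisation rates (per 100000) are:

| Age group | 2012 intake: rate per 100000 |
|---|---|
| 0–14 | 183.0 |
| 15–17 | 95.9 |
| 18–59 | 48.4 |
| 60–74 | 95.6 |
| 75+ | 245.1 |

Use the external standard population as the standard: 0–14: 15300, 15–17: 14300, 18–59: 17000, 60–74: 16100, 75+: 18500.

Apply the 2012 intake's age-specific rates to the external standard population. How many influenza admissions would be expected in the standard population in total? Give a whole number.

111

Expected influenza admissions = Σ (standard pop × age-specific rate ÷ 100000)
= 15300×183.0/100000 + 14300×95.9/100000 + 17000×48.4/100000 + 16100×95.6/100000 + 18500×245.1/100000
= 28.00 + 13.71 + 8.23 + 15.39 + 45.34 = 110.68.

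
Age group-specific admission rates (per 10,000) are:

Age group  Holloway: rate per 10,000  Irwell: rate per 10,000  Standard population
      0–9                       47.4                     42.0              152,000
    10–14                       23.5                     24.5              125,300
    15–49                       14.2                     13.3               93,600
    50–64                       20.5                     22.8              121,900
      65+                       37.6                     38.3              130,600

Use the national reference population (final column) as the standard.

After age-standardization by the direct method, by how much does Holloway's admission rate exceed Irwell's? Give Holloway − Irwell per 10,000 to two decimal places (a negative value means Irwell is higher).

0.65

Standard total = 623,400; weights = 0.2438, 0.2010, 0.1501, 0.1955, 0.2095.
Holloway: 0.2438×47.4 + 0.2010×23.5 + 0.1501×14.2 + 0.1955×20.5 + 0.2095×37.6 = 30.2983 per 10,000.
Irwell: 0.2438×42.0 + 0.2010×24.5 + 0.1501×13.3 + 0.1955×22.8 + 0.2095×38.3 = 29.6439 per 10,000.
Difference = 30.2983 − 29.6439 = 0.6544.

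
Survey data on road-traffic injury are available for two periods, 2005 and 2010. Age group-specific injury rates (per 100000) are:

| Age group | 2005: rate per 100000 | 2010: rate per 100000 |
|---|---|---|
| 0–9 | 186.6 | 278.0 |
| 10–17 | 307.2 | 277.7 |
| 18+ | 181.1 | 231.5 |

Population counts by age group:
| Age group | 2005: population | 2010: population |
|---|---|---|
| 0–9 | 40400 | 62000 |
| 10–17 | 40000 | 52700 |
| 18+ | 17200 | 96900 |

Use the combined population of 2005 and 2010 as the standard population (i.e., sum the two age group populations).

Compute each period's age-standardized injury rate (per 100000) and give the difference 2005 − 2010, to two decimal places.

Combined standard total = 309200; weights = 0.3312, 0.2998, 0.3690.
2005: 0.3312×186.6 + 0.2998×307.2 + 0.3690×181.1 = 220.7270 per 100000.
2010: 0.3312×278.0 + 0.2998×277.7 + 0.3690×231.5 = 260.7508 per 100000.
Difference = 220.7270 − 260.7508 = -40.0238.

-40.02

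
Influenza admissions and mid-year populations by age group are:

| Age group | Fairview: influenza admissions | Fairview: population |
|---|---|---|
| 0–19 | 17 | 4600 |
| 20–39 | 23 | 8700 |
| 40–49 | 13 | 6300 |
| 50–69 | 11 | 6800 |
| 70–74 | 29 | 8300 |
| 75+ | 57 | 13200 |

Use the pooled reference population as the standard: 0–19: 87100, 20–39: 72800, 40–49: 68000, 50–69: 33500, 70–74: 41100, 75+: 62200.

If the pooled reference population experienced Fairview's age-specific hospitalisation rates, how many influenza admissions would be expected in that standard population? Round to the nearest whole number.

Age-specific rates per 100000 for Fairview: 369.57, 264.37, 206.35, 161.76, 349.40, 431.82.
Expected influenza admissions = Σ (standard pop × age-specific rate ÷ 100000)
= 87100×369.57/100000 + 72800×264.37/100000 + 68000×206.35/100000 + 33500×161.76/100000 + 41100×349.40/100000 + 62200×431.82/100000
= 321.89 + 192.46 + 140.32 + 54.19 + 143.60 + 268.59 = 1121.05.

1121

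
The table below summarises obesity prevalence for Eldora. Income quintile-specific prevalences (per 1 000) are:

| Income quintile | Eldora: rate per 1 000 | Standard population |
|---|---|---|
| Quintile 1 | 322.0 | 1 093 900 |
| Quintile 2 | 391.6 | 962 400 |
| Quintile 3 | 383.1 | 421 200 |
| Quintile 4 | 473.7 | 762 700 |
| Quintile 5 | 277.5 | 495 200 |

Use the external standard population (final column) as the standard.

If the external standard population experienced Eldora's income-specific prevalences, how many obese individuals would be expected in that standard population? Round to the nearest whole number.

Expected obese individuals = Σ (standard pop × income-specific rate ÷ 1 000)
= 1 093 900×322.0/1 000 + 962 400×391.6/1 000 + 421 200×383.1/1 000 + 762 700×473.7/1 000 + 495 200×277.5/1 000
= 352235.80 + 376875.84 + 161361.72 + 361290.99 + 137418.00 = 1389182.35.

1389182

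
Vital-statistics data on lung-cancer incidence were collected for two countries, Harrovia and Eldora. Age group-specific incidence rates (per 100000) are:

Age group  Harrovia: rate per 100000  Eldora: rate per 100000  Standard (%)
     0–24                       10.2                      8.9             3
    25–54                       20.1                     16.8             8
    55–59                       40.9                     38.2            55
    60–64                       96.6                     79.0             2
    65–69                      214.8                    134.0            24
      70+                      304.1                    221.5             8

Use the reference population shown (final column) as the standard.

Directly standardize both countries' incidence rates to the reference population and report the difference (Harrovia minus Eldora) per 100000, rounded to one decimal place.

Standard weights: 0.03, 0.08, 0.55, 0.02, 0.24, 0.08.
Harrovia: 0.0300×10.2 + 0.0800×20.1 + 0.5500×40.9 + 0.0200×96.6 + 0.2400×214.8 + 0.0800×304.1 = 102.2210 per 100000.
Eldora: 0.0300×8.9 + 0.0800×16.8 + 0.5500×38.2 + 0.0200×79.0 + 0.2400×134.0 + 0.0800×221.5 = 74.0810 per 100000.
Difference = 102.2210 − 74.0810 = 28.1400.

28.1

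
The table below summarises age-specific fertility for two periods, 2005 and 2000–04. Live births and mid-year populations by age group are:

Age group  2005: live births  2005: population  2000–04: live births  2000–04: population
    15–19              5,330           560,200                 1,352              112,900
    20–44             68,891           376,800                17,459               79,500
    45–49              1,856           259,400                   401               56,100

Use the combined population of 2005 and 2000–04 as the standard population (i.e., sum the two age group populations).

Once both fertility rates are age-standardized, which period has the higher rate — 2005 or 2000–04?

2000–04

Age-specific rates per 1,000 for 2005: 9.514, 182.832, 7.155.
For 2000–04: 11.975, 219.610, 7.148.
Combined standard total = 1,444,900; weights = 0.4658, 0.3158, 0.2184.
2005: 0.4658×9.514 + 0.3158×182.832 + 0.2184×7.155 = 63.7329 per 1,000.
2000–04: 0.4658×11.975 + 0.3158×219.610 + 0.2184×7.148 = 76.4923 per 1,000.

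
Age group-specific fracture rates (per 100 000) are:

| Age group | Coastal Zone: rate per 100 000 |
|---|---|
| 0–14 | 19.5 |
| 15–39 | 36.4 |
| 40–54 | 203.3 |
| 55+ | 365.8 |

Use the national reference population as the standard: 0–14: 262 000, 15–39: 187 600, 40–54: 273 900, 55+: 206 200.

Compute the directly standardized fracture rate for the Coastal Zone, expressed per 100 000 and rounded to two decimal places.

153.87

Standard total = 929 700; weights = 0.2818, 0.2018, 0.2946, 0.2218.
Standardized rate: 0.2818×19.5 + 0.2018×36.4 + 0.2946×203.3 + 0.2218×365.8 = 153.8663 per 100 000.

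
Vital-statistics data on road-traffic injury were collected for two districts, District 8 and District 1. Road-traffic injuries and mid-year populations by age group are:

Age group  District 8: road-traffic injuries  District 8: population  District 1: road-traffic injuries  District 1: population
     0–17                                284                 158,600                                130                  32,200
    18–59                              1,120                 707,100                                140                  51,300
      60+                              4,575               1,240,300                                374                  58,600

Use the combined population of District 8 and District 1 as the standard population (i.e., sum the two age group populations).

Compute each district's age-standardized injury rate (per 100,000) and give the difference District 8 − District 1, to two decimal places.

-213.33

Age-specific rates per 100,000 for District 8: 179.07, 158.39, 368.86.
For District 1: 403.73, 272.90, 638.23.
Combined standard total = 2,248,100; weights = 0.0849, 0.3374, 0.5778.
District 8: 0.0849×179.07 + 0.3374×158.39 + 0.5778×368.86 = 281.7521 per 100,000.
District 1: 0.0849×403.73 + 0.3374×272.90 + 0.5778×638.23 = 495.0814 per 100,000.
Difference = 281.7521 − 495.0814 = -213.3294.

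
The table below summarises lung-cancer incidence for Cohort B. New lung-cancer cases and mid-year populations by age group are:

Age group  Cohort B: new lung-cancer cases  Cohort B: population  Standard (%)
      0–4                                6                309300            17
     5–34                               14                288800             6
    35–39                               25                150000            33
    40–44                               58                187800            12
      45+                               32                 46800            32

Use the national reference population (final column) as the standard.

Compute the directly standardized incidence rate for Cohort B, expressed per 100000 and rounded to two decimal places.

31.71

Age-specific rates per 100000 for Cohort B: 1.94, 4.85, 16.67, 30.88, 68.38.
Standard weights: 0.17, 0.06, 0.33, 0.12, 0.32.
Standardized rate: 0.1700×1.94 + 0.0600×4.85 + 0.3300×16.67 + 0.1200×30.88 + 0.3200×68.38 = 31.7070 per 100000.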